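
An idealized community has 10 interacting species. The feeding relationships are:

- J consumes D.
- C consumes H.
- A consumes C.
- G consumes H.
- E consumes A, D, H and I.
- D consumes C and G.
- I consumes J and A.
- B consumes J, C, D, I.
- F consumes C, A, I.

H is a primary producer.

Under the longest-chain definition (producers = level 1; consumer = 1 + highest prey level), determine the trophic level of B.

H is a producer → level 1.
C eats H → level 2.
D eats C (level 2); other prey at levels: G 2 → level 3.
J eats D → level 4.
I eats J (level 4); other prey at levels: A 3 → level 5.
B eats I (level 5); other prey at levels: C 2, D 3, J 4 → level 6.

Trophic level 6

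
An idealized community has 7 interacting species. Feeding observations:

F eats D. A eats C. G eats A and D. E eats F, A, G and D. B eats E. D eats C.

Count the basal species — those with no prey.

Basal species (no prey listed): C.
Count: 1.

1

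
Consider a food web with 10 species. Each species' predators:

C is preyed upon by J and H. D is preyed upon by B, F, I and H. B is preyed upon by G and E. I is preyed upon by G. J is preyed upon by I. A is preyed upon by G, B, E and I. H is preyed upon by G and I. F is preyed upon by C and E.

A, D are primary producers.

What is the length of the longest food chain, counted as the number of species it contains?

6 species

One longest chain: D → F → C → H → I → G.
It has 6 species and 5 links.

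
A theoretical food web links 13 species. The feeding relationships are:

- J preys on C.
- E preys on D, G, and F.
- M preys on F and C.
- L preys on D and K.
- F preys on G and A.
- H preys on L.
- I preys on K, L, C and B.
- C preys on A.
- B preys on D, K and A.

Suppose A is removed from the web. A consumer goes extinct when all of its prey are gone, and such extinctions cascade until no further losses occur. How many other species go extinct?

Remove A.
Round 1: C (all prey gone) → extinct.
Round 2: J (all prey gone) → extinct.
No further losses. Total secondary extinctions: 2.

2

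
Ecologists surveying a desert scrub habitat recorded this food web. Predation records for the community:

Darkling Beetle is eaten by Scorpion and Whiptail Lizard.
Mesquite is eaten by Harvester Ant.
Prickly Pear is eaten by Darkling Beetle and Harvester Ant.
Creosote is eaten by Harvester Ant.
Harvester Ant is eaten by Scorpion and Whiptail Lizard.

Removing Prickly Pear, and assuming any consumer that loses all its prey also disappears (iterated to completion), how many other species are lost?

Remove Prickly Pear.
Round 1: Darkling Beetle (all prey gone) → extinct.
No further losses. Total secondary extinctions: 1.

1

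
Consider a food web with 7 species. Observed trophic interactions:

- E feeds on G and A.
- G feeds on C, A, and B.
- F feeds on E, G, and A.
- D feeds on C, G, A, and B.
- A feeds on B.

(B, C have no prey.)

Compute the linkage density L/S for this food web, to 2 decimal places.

L/S = 1.86

There are L = 13 links among S = 7 species.
L/S = 13/7 = 1.8571 ≈ 1.86.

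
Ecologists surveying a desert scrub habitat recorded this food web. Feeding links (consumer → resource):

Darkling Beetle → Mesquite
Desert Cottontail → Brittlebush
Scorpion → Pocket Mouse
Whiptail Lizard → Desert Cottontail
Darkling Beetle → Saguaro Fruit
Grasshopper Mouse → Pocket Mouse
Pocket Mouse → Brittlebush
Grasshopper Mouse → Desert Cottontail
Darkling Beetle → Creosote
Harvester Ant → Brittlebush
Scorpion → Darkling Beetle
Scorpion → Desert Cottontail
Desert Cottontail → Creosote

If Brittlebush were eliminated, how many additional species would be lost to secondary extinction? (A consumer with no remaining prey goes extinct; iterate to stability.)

Remove Brittlebush.
Round 1: Harvester Ant (all prey gone), Pocket Mouse (all prey gone) → extinct.
No further losses. Total secondary extinctions: 2.

2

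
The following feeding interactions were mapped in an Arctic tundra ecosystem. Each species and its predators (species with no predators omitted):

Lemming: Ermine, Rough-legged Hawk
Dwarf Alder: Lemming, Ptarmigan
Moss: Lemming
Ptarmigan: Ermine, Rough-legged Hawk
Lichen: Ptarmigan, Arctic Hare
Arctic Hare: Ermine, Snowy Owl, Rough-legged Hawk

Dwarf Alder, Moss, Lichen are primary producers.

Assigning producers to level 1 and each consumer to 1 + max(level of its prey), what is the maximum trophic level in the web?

3

Producers (level 1): Dwarf Alder, Moss, Lichen.
Dwarf Alder → Lemming → Rough-legged Hawk gives Rough-legged Hawk level 3.
No species has a prey at level 3, so no species reaches level 4.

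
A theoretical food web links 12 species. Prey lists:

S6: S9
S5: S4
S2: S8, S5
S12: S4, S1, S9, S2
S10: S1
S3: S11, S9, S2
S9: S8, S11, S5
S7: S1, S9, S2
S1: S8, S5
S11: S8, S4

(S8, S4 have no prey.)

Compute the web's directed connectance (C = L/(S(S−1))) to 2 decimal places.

C = 0.17

The web has S = 12 species and L = 22 feeding links.
C = L / (S(S−1)) = 22 / 132 = 0.1667 ≈ 0.17.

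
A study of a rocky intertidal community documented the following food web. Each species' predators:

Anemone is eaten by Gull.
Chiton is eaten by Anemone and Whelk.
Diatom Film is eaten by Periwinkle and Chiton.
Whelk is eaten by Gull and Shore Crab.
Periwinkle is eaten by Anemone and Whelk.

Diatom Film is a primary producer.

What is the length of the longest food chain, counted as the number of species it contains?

One longest chain: Diatom Film → Chiton → Anemone → Gull.
It has 4 species and 3 links.

4 species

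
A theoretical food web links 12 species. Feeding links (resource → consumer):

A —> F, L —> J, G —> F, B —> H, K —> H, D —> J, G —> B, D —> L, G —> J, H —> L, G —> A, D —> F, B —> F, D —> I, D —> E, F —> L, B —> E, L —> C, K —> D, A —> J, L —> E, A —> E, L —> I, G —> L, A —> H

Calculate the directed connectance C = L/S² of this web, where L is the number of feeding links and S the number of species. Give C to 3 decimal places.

C = 0.174

The web has S = 12 species and L = 25 feeding links.
C = L / S² = 25 / 144 = 0.1736 ≈ 0.174.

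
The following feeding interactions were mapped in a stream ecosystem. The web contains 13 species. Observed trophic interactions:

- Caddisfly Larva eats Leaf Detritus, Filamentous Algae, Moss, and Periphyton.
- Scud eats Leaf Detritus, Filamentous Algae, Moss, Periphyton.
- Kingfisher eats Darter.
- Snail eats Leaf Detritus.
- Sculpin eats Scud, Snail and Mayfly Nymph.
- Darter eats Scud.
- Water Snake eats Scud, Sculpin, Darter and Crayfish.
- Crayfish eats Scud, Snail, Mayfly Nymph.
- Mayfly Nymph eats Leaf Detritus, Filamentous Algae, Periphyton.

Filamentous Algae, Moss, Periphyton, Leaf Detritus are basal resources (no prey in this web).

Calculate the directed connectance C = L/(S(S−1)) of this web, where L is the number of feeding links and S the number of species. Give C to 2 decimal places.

The web has S = 13 species and L = 24 feeding links.
C = L / (S(S−1)) = 24 / 156 = 0.1538 ≈ 0.15.

C = 0.15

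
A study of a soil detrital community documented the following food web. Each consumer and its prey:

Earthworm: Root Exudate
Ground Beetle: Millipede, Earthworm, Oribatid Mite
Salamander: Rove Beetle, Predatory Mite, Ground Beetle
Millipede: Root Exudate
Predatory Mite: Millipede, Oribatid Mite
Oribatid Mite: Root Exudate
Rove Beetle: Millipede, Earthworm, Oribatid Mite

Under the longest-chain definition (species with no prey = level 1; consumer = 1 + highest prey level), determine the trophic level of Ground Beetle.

Root Exudate has no prey (basal) → level 1.
Millipede eats Root Exudate → level 2.
Ground Beetle eats Millipede (level 2); other prey at levels: Earthworm 2, Oribatid Mite 2 → level 3.

Trophic level 3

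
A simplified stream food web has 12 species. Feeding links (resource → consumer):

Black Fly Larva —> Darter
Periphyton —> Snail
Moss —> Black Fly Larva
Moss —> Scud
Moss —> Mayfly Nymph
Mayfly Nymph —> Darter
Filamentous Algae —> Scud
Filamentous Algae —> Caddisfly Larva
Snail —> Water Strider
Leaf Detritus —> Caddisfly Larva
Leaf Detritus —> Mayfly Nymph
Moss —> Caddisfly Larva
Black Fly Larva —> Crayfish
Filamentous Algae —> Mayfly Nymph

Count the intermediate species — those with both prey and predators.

Intermediate species (has both prey and predators): Black Fly Larva, Mayfly Nymph, Snail.
Count: 3.

3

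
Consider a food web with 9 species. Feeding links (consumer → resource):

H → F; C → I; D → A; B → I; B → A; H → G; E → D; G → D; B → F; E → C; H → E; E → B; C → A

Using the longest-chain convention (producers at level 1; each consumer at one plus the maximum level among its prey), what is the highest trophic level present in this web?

4

Producers (level 1): F, A, I.
A → D → E → H gives H level 4.
No species has a prey at level 4, so no species reaches level 5.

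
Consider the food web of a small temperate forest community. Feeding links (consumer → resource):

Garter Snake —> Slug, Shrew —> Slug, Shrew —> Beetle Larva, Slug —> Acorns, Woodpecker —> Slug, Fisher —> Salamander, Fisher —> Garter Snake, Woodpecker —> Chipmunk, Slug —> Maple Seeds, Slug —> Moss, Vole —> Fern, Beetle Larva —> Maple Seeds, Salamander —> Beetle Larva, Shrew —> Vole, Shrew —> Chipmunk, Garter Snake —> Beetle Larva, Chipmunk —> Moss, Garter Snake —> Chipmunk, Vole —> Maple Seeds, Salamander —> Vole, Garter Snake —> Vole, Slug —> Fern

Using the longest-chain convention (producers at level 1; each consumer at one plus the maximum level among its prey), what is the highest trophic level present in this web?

Producers (level 1): Acorns, Moss, Fern, Maple Seeds.
Maple Seeds → Beetle Larva → Salamander → Fisher gives Fisher level 4.
No species has a prey at level 4, so no species reaches level 5.

4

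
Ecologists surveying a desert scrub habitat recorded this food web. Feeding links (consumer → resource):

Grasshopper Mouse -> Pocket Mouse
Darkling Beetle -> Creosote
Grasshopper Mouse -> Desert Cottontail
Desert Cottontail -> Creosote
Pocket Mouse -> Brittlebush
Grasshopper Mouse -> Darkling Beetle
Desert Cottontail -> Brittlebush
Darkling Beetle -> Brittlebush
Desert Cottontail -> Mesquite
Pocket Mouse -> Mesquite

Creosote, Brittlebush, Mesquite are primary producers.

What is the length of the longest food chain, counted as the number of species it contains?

3 species

One longest chain: Brittlebush → Pocket Mouse → Grasshopper Mouse.
It has 3 species and 2 links.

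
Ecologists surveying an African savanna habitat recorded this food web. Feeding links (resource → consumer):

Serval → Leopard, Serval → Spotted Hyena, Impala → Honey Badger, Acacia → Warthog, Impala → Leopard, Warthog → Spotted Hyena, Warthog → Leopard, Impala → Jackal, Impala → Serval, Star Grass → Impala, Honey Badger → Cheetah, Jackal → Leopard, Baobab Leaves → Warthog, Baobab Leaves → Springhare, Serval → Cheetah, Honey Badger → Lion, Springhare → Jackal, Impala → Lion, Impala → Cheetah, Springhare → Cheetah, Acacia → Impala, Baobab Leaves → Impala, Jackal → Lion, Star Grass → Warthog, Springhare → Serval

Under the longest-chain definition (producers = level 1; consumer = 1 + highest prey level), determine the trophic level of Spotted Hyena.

Trophic level 4

Baobab Leaves is a producer → level 1.
Springhare eats Baobab Leaves → level 2.
Serval eats Springhare (level 2); other prey at levels: Impala 2 → level 3.
Spotted Hyena eats Serval (level 3); other prey at levels: Warthog 2 → level 4.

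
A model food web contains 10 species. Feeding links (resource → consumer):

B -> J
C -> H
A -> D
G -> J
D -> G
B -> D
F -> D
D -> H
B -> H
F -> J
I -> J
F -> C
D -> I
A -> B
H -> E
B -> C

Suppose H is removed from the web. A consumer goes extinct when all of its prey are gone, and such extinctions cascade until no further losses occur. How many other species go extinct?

1

Remove H.
Round 1: E (all prey gone) → extinct.
No further losses. Total secondary extinctions: 1.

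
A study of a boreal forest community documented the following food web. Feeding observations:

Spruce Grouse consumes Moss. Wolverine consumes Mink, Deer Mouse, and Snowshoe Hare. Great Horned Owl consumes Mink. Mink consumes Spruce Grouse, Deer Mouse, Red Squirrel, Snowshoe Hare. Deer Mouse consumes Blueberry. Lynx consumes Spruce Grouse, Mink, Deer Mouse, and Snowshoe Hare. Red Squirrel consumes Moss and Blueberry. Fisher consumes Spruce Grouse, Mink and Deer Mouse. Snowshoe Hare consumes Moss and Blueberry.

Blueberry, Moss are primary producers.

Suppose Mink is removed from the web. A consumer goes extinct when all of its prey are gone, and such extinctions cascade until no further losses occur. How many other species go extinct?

1

Remove Mink.
Round 1: Great Horned Owl (all prey gone) → extinct.
No further losses. Total secondary extinctions: 1.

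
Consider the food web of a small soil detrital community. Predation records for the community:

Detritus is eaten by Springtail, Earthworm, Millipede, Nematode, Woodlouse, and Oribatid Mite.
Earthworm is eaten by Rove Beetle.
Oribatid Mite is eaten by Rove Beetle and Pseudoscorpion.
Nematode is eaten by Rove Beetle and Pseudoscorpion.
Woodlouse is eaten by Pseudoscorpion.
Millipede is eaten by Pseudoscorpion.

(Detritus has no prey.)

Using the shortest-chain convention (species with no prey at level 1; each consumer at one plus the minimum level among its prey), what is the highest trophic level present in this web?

Basal resources (level 1): Detritus.
Following each consumer down to its lowest-level prey: Detritus → Oribatid Mite → Rove Beetle (levels 1 through 3).
All prey of Rove Beetle (Oribatid Mite 2, Nematode 2, Earthworm 2) are at level 2 or above, so Rove Beetle is at level 1 + 2 = 3.
Every consumer has at least one prey at level 2 or below, so none exceeds level 3.

3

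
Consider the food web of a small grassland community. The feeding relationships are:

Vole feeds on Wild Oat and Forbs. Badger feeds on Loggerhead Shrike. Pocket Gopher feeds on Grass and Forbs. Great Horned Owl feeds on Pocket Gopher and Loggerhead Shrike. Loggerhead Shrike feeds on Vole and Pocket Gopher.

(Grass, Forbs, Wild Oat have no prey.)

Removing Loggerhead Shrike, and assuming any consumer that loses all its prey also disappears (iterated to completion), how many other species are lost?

Remove Loggerhead Shrike.
Round 1: Badger (all prey gone) → extinct.
No further losses. Total secondary extinctions: 1.

1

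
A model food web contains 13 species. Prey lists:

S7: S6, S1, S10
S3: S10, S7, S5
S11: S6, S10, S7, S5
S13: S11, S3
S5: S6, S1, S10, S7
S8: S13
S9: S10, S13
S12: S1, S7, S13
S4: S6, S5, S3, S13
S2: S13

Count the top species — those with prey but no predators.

Top species (has prey, but nothing eats it): S4, S9, S8, S12, S2.
Count: 5.

5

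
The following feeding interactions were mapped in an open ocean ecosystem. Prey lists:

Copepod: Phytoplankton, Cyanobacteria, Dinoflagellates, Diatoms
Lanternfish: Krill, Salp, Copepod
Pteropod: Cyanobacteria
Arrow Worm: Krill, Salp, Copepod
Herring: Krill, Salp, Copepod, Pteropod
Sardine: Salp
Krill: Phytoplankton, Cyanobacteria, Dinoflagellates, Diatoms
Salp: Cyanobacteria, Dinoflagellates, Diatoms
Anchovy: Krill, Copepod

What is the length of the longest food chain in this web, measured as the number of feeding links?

2 links

One longest chain: Phytoplankton → Krill → Lanternfish.
It has 3 species and 2 links.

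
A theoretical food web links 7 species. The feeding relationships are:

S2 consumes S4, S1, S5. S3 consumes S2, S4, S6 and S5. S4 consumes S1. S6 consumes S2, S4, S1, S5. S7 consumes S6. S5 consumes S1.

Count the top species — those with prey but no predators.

2

Top species (has prey, but nothing eats it): S7, S3.
Count: 2.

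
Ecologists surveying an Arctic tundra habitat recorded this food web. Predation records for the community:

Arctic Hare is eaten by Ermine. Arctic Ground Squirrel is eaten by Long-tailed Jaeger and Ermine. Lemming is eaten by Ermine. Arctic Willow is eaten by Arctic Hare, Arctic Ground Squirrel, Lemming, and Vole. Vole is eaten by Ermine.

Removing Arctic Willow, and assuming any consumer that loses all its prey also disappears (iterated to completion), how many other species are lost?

Remove Arctic Willow.
Round 1: Lemming (all prey gone), Arctic Ground Squirrel (all prey gone), Vole (all prey gone), Arctic Hare (all prey gone) → extinct.
Round 2: Ermine (all prey gone), Long-tailed Jaeger (all prey gone) → extinct.
No further losses. Total secondary extinctions: 6.

6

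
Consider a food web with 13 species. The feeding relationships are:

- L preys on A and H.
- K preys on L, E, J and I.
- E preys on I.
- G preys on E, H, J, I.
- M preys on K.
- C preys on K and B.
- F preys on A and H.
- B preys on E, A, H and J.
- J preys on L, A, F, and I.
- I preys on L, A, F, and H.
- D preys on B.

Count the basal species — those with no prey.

Basal species (no prey listed): A, H.
Count: 2.

2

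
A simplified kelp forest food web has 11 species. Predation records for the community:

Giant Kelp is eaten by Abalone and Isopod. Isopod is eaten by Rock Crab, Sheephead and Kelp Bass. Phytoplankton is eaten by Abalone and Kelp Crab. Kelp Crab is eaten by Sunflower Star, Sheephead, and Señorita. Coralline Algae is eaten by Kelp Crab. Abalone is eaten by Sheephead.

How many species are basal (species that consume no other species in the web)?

3

Basal species (no prey listed): Phytoplankton, Giant Kelp, Coralline Algae.
Count: 3.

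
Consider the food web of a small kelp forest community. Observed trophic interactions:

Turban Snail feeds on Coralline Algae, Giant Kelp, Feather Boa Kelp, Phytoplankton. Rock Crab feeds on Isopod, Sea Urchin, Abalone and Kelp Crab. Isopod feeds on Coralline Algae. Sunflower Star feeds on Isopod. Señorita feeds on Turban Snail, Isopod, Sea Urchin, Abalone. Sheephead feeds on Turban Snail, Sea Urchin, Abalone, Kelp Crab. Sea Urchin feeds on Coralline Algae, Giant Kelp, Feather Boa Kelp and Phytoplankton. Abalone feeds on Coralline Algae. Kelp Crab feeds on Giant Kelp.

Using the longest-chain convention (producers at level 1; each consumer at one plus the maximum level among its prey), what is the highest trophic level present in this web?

Producers (level 1): Coralline Algae, Phytoplankton, Feather Boa Kelp, Giant Kelp.
Coralline Algae → Sea Urchin → Señorita gives Señorita level 3.
No species has a prey at level 3, so no species reaches level 4.

3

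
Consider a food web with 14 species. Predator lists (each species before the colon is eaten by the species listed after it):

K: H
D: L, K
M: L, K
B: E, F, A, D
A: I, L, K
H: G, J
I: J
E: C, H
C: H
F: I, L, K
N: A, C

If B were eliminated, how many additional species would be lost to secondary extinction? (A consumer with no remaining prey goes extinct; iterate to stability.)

Remove B.
Round 1: E (all prey gone), F (all prey gone), D (all prey gone) → extinct.
No further losses. Total secondary extinctions: 3.

3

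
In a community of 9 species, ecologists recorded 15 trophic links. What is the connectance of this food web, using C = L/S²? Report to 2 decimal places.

The web has S = 9 species and L = 15 feeding links.
C = L / S² = 15 / 81 = 0.1852 ≈ 0.19.

C = 0.19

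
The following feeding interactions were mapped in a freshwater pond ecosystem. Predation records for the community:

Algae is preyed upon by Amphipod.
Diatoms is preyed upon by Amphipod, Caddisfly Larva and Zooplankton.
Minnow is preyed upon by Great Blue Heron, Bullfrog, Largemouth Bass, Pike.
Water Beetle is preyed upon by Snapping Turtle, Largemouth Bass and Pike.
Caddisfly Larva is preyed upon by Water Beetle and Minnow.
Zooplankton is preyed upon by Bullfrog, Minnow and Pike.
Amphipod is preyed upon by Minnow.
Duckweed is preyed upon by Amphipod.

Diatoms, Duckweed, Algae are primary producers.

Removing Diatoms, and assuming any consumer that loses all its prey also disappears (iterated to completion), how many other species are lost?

4

Remove Diatoms.
Round 1: Caddisfly Larva (all prey gone), Zooplankton (all prey gone) → extinct.
Round 2: Water Beetle (all prey gone) → extinct.
Round 3: Snapping Turtle (all prey gone) → extinct.
No further losses. Total secondary extinctions: 4.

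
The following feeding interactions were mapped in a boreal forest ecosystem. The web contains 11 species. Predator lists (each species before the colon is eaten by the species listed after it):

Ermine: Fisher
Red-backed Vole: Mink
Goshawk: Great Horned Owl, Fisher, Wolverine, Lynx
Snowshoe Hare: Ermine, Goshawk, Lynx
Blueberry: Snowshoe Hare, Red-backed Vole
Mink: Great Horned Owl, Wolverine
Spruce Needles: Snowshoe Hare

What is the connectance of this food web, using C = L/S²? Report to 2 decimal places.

C = 0.12

The web has S = 11 species and L = 14 feeding links.
C = L / S² = 14 / 121 = 0.1157 ≈ 0.12.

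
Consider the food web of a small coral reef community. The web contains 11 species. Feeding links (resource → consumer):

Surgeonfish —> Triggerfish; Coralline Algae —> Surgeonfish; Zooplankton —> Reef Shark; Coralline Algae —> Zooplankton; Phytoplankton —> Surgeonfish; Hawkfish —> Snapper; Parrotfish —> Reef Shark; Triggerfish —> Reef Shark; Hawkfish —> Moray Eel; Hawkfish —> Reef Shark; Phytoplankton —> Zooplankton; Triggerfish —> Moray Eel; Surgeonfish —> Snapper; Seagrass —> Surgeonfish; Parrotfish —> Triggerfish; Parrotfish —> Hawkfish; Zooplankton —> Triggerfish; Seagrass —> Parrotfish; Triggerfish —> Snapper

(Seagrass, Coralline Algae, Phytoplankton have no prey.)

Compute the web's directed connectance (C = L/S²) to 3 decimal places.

C = 0.157

The web has S = 11 species and L = 19 feeding links.
C = L / S² = 19 / 121 = 0.1570 ≈ 0.157.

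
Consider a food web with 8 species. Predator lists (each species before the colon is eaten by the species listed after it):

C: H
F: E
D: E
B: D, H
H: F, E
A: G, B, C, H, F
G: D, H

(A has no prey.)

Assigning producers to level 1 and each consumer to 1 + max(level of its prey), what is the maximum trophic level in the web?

5

Producers (level 1): A.
A → G → H → F → E gives E level 5.
No species has a prey at level 5, so no species reaches level 6.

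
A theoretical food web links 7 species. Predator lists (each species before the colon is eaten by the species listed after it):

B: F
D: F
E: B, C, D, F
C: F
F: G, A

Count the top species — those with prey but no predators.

Top species (has prey, but nothing eats it): G, A.
Count: 2.

2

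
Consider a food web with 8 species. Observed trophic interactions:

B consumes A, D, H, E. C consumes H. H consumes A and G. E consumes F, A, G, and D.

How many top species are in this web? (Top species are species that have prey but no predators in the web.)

Top species (has prey, but nothing eats it): C, B.
Count: 2.

2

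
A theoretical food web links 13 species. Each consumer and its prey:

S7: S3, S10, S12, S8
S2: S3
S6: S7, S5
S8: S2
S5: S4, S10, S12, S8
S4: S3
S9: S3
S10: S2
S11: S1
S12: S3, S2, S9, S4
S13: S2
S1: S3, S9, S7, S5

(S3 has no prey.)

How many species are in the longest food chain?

One longest chain: S3 → S2 → S10 → S7 → S1 → S11.
It has 6 species and 5 links.

6 species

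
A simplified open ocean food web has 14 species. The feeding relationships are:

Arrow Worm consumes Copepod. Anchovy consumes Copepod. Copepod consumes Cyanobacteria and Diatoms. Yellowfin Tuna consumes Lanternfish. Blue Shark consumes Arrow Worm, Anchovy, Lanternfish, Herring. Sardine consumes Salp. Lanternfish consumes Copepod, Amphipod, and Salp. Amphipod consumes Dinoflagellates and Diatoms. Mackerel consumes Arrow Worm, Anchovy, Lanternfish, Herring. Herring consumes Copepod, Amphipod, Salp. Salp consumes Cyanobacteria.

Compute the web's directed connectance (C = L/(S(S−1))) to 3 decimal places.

C = 0.126

The web has S = 14 species and L = 23 feeding links.
C = L / (S(S−1)) = 23 / 182 = 0.1264 ≈ 0.126.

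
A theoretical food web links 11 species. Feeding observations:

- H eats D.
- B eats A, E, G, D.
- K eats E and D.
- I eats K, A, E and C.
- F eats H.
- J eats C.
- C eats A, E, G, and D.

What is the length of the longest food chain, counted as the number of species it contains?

3 species

One longest chain: G → C → I.
It has 3 species and 2 links.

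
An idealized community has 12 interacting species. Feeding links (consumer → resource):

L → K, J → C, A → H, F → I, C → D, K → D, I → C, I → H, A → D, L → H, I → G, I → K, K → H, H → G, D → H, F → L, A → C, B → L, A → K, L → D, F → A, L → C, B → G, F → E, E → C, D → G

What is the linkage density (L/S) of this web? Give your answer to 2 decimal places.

L/S = 2.17

There are L = 26 links among S = 12 species.
L/S = 26/12 = 2.1667 ≈ 2.17.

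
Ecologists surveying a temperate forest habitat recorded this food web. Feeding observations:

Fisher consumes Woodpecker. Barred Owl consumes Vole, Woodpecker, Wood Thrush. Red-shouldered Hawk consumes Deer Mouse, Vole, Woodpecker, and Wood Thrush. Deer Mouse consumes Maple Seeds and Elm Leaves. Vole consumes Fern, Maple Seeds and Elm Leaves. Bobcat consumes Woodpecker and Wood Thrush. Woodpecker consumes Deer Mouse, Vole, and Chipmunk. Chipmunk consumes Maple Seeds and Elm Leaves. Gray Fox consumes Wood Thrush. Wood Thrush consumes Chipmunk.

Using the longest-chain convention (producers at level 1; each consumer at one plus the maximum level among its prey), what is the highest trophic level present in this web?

4

Producers (level 1): Maple Seeds, Elm Leaves, Fern.
Maple Seeds → Chipmunk → Wood Thrush → Gray Fox gives Gray Fox level 4.
No species has a prey at level 4, so no species reaches level 5.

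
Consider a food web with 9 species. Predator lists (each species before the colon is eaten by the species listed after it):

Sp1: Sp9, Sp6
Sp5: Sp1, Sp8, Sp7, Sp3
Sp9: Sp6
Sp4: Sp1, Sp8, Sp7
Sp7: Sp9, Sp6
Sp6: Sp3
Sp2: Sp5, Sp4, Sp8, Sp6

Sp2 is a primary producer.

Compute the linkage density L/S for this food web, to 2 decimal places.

There are L = 17 links among S = 9 species.
L/S = 17/9 = 1.8889 ≈ 1.89.

L/S = 1.89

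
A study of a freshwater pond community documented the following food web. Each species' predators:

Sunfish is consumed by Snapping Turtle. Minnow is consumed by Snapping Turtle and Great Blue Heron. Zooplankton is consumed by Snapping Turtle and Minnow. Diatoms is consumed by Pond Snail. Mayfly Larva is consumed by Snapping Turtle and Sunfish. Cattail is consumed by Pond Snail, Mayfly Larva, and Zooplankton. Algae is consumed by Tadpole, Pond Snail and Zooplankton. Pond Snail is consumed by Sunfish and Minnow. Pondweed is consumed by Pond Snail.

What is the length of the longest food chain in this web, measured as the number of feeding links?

One longest chain: Algae → Zooplankton → Minnow → Snapping Turtle.
It has 4 species and 3 links.

3 links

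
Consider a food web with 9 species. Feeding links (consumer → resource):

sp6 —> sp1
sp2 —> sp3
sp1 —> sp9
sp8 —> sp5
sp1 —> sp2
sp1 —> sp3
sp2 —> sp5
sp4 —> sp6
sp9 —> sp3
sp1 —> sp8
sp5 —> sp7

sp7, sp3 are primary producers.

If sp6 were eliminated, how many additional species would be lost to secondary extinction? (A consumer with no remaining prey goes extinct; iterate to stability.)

Remove sp6.
Round 1: sp4 (all prey gone) → extinct.
No further losses. Total secondary extinctions: 1.

1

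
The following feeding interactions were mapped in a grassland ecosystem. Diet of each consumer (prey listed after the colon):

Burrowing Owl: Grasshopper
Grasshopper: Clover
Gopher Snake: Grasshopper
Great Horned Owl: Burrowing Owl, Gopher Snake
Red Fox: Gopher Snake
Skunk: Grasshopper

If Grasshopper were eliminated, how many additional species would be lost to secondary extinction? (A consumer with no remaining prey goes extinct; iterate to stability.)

Remove Grasshopper.
Round 1: Burrowing Owl (all prey gone), Gopher Snake (all prey gone), Skunk (all prey gone) → extinct.
Round 2: Red Fox (all prey gone), Great Horned Owl (all prey gone) → extinct.
No further losses. Total secondary extinctions: 5.

5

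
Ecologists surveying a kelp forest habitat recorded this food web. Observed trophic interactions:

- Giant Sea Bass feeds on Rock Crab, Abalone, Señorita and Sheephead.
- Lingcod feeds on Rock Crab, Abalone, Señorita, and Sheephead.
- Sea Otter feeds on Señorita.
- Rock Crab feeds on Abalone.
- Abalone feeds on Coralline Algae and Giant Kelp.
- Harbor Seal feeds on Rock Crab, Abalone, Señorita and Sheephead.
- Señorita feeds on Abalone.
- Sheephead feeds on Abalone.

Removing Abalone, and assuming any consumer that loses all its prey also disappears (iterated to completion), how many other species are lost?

7

Remove Abalone.
Round 1: Sheephead (all prey gone), Rock Crab (all prey gone), Señorita (all prey gone) → extinct.
Round 2: Giant Sea Bass (all prey gone), Lingcod (all prey gone), Sea Otter (all prey gone), Harbor Seal (all prey gone) → extinct.
No further losses. Total secondary extinctions: 7.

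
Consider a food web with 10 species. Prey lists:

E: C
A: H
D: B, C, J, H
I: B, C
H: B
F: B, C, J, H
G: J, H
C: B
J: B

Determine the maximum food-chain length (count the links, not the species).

2 links

One longest chain: B → C → E.
It has 3 species and 2 links.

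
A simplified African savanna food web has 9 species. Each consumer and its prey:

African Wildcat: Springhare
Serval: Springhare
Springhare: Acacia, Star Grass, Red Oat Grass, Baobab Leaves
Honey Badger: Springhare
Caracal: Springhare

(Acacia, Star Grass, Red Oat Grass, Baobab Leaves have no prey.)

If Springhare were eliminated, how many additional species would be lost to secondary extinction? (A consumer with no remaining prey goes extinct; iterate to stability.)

4

Remove Springhare.
Round 1: Caracal (all prey gone), Honey Badger (all prey gone), African Wildcat (all prey gone), Serval (all prey gone) → extinct.
No further losses. Total secondary extinctions: 4.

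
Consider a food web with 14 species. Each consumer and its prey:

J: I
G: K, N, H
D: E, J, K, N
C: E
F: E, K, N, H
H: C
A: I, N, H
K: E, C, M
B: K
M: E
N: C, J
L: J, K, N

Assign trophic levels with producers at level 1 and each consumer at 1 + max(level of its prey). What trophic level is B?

E is a producer → level 1.
C eats E → level 2.
K eats C (level 2); other prey at levels: E 1, M 2 → level 3.
B eats K → level 4.

Trophic level 4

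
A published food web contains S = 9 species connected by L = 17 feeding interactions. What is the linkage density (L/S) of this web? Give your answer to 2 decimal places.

L/S = 1.89

There are L = 17 links among S = 9 species.
L/S = 17/9 = 1.8889 ≈ 1.89.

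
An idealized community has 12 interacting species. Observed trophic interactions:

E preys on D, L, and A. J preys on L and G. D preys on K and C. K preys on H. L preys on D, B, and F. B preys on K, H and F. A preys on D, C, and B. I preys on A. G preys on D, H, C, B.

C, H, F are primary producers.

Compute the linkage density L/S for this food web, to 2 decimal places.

There are L = 22 links among S = 12 species.
L/S = 22/12 = 1.8333 ≈ 1.83.

L/S = 1.83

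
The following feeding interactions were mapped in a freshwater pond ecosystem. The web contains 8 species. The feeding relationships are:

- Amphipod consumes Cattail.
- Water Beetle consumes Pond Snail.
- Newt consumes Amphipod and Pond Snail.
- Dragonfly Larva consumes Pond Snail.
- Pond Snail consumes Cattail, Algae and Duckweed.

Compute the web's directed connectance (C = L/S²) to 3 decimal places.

C = 0.125

The web has S = 8 species and L = 8 feeding links.
C = L / S² = 8 / 64 = 0.1250 ≈ 0.125.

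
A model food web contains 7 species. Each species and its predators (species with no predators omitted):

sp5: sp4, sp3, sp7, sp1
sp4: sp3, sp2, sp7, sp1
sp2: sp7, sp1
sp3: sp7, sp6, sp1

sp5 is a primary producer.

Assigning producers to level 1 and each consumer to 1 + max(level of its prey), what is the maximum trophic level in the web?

Producers (level 1): sp5.
sp5 → sp4 → sp3 → sp6 gives sp6 level 4.
No species has a prey at level 4, so no species reaches level 5.

4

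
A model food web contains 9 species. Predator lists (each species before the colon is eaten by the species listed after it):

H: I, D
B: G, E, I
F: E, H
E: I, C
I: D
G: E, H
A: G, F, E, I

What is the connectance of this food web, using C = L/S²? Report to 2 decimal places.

C = 0.20

The web has S = 9 species and L = 16 feeding links.
C = L / S² = 16 / 81 = 0.1975 ≈ 0.20.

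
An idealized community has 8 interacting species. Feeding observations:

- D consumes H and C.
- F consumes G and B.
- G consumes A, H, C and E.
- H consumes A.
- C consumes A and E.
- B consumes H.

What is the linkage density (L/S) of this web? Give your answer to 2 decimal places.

L/S = 1.50

There are L = 12 links among S = 8 species.
L/S = 12/8 = 1.5000 ≈ 1.50.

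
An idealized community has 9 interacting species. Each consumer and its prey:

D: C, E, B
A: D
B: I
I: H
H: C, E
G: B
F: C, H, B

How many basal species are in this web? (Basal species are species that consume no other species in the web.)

2

Basal species (no prey listed): C, E.
Count: 2.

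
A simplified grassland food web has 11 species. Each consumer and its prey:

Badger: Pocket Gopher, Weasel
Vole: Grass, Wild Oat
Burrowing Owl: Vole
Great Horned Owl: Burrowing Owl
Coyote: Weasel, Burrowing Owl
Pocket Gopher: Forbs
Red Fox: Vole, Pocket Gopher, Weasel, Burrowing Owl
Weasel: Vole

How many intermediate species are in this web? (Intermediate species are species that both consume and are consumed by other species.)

Intermediate species (has both prey and predators): Vole, Pocket Gopher, Weasel, Burrowing Owl.
Count: 4.

4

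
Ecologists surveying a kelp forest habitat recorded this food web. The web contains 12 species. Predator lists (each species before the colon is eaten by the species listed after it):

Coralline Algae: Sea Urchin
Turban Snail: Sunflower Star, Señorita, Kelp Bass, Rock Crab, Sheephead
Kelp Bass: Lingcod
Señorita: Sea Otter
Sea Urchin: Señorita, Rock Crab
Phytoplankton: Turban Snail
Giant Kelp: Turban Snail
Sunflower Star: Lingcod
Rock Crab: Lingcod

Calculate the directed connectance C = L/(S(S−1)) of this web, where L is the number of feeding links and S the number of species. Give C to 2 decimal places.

C = 0.11

The web has S = 12 species and L = 14 feeding links.
C = L / (S(S−1)) = 14 / 132 = 0.1061 ≈ 0.11.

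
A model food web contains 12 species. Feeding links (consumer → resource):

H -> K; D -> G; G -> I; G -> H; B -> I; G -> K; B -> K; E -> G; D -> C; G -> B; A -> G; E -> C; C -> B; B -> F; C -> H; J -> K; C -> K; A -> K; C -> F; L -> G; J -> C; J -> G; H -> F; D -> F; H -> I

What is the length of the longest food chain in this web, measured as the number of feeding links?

3 links

One longest chain: K → B → G → D.
It has 4 species and 3 links.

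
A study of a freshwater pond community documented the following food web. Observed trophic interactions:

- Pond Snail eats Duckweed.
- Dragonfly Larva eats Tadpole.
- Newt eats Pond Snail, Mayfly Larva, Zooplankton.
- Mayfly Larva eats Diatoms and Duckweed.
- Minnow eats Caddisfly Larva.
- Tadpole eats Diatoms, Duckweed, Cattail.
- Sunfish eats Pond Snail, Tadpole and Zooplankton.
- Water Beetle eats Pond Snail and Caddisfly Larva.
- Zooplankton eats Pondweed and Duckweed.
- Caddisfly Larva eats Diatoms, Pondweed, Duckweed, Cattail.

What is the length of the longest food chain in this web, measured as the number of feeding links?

2 links

One longest chain: Cattail → Caddisfly Larva → Minnow.
It has 3 species and 2 links.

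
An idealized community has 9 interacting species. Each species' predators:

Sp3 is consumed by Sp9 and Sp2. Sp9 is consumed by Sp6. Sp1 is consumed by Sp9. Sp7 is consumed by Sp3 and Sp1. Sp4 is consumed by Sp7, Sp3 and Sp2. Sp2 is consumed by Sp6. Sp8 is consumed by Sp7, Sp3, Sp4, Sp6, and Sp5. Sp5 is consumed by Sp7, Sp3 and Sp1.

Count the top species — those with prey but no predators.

1

Top species (has prey, but nothing eats it): Sp6.
Count: 1.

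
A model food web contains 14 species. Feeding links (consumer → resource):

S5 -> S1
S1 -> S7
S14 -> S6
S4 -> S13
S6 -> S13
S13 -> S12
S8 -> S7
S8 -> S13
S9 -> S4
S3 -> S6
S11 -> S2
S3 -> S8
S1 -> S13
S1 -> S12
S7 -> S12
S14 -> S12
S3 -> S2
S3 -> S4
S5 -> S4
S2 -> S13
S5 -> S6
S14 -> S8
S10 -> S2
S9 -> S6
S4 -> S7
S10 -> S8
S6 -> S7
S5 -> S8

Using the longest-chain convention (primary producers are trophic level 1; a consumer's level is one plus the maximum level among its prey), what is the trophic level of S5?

S12 is a producer → level 1.
S7 eats S12 → level 2.
S1 eats S7 (level 2); other prey at levels: S12 1, S13 2 → level 3.
S5 eats S1 (level 3); other prey at levels: S8 3, S6 3, S4 3 → level 4.

Trophic level 4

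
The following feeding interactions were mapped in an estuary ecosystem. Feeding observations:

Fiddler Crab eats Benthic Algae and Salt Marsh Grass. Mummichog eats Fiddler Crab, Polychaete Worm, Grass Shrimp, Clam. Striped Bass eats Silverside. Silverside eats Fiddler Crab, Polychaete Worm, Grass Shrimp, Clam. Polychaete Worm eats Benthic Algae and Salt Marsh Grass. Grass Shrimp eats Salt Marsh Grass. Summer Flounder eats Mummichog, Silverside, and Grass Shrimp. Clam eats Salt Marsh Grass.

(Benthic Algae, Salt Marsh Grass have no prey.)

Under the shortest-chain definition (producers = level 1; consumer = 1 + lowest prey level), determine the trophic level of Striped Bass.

Salt Marsh Grass is a producer → level 1.
Clam eats Salt Marsh Grass → level 2.
Silverside eats Clam → level 3.
Striped Bass eats Silverside → level 4.
No prey of Striped Bass is below level 3, so 4 is the minimum.

Trophic level 4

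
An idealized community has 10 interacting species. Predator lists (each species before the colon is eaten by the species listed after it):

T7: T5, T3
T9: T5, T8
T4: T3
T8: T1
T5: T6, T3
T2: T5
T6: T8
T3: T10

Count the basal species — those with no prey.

Basal species (no prey listed): T2, T4, T9, T7.
Count: 4.

4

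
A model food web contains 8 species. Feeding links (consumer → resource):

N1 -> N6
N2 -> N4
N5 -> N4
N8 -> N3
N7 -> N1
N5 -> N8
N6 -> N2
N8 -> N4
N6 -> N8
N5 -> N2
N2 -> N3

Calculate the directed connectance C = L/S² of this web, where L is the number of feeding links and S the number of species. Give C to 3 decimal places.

The web has S = 8 species and L = 11 feeding links.
C = L / S² = 11 / 64 = 0.1719 ≈ 0.172.

C = 0.172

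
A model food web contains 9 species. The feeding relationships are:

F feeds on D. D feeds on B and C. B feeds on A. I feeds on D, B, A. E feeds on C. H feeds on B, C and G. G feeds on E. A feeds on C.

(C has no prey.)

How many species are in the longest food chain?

One longest chain: C → A → B → D → F.
It has 5 species and 4 links.

5 species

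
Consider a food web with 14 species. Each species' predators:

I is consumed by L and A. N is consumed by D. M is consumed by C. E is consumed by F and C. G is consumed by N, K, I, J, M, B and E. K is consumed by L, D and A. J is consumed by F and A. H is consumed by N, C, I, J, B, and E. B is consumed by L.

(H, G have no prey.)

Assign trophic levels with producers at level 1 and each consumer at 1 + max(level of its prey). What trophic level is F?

Trophic level 3

H is a producer → level 1.
J eats H (level 1); other prey at levels: G 1 → level 2.
F eats J (level 2); other prey at levels: E 2 → level 3.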